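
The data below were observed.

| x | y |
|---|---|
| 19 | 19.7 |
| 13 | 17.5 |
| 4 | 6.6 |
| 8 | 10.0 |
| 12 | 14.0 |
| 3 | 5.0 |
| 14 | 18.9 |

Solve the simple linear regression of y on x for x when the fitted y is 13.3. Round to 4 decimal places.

10.6268

n = 7, Σx = 73, Σy = 91.7, Σxy = 1155.8, Σx² = 959
Sxx = Σx² − (Σx)²/n = 959 − 761.285714 = 197.714286
Sxy = Σxy − (Σx)(Σy)/n = 1155.8 − 956.3 = 199.5
b = Sxy/Sxx = 199.5/197.714286 = 1.009032
a = ȳ − b·x̄ = 13.1 − 1.009032·10.428571 = 2.577240
Set a + b·x = 13.3: x = (13.3 − 2.577240) / 1.009032 = 10.626781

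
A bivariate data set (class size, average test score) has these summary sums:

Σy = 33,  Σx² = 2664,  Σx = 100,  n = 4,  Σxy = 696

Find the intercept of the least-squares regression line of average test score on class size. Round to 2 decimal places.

27.91

Sxx = Σx² − (Σx)²/n = 2664 − 2500 = 164
Sxy = Σxy − (Σx)(Σy)/n = 696 − 825 = -129
b = Sxy/Sxx = -129/164 = -0.786585
a = ȳ − b·x̄ = 8.25 − (-0.786585)·25 = 27.914634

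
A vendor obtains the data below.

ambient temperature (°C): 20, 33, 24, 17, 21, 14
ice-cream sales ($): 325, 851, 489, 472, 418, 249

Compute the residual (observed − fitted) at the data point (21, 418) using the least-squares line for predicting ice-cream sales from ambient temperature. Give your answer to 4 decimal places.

n = 6, Σx = 129, Σy = 2804, Σxy = 66607, Σx² = 2991
Sxx = Σx² − (Σx)²/n = 2991 − 2773.5 = 217.5
Sxy = Σxy − (Σx)(Σy)/n = 66607 − 60286 = 6321
b = Sxy/Sxx = 6321/217.5 = 29.062069
a = ȳ − b·x̄ = 467.333333 − 29.062069·21.5 = -157.501149
ŷ(21) = -157.501149 + 29.062069·21 = 452.802299
residual = y − ŷ = 418 − 452.802299 = -34.802299

-34.8023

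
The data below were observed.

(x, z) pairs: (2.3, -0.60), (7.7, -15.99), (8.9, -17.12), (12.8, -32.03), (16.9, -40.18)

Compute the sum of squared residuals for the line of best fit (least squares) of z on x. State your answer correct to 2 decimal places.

9.51

n = 5, Σx = 48.6, Σy = -105.92, Σxy = -1365.897, Σx² = 593.24, Σy² = 3189.4878
Sxx = Σx² − (Σx)²/n = 593.24 − 472.392 = 120.848
Sxy = Σxy − (Σx)(Σy)/n = -1365.897 − (-1029.5424) = -336.3546
Syy = Σy² − (Σy)²/n = 3189.4878 − 2243.80928 = 945.67852
b = Sxy/Sxx = -336.3546/120.848 = -2.783286
SSE = Syy − b·Sxy = 945.67852 − (-2.783286)·(-336.3546) = 9.507322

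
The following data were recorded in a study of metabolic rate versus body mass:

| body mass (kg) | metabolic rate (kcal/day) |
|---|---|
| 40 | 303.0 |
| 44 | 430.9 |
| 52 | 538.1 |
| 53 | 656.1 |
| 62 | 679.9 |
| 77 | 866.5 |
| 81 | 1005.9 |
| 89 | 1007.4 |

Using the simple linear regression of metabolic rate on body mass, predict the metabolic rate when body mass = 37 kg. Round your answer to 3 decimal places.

332.690

n = 8, Σx = 498, Σy = 5487.8, Σxy = 373844.9, Σx² = 33304
Sxx = Σx² − (Σx)²/n = 33304 − 31000.5 = 2303.5
Sxy = Σxy − (Σx)(Σy)/n = 373844.9 − 341615.55 = 32229.35
b = Sxy/Sxx = 32229.35/2303.5 = 13.991470
a = ȳ − b·x̄ = 685.975 − 13.991470·62.25 = -184.993977
ŷ(37) = a + b·37 = -184.993977 + 13.991470·37 = 332.690395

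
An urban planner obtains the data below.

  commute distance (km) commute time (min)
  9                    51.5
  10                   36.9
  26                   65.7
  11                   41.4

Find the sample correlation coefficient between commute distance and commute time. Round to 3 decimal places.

0.841

n = 4, Σx = 56, Σy = 195.5, Σxy = 2996.1, Σx² = 978, Σy² = 10044.31
Sxx = Σx² − (Σx)²/n = 978 − 784 = 194
Sxy = Σxy − (Σx)(Σy)/n = 2996.1 − 2737 = 259.1
Syy = Σy² − (Σy)²/n = 10044.31 − 9555.0625 = 489.2475
r = Sxy/√(Sxx·Syy) = 259.1/√(94914.015) = 259.1/308.081182 = 0.841012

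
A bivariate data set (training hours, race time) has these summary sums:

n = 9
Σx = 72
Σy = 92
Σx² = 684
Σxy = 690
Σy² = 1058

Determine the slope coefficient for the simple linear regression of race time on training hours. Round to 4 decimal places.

-0.4259

Sxx = Σx² − (Σx)²/n = 684 − 576 = 108
Sxy = Σxy − (Σx)(Σy)/n = 690 − 736 = -46
b = Sxy/Sxx = -46/108 = -0.425926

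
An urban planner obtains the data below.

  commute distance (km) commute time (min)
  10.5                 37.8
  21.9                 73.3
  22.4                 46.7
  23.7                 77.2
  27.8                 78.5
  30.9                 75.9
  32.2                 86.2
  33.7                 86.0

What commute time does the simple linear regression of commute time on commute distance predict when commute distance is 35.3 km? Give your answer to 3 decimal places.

90.702

n = 8, Σx = 203.1, Σy = 561.6, Σxy = 15079.34, Σx² = 5553.49
Sxx = Σx² − (Σx)²/n = 5553.49 − 5156.20125 = 397.28875
Sxy = Σxy − (Σx)(Σy)/n = 15079.34 − 14257.62 = 821.72
b = Sxy/Sxx = 821.72/397.28875 = 2.068319
a = ȳ − b·x̄ = 70.2 − 2.068319·25.3875 = 17.690543
ŷ(35.3) = a + b·35.3 = 17.690543 + 2.068319·35.3 = 90.702215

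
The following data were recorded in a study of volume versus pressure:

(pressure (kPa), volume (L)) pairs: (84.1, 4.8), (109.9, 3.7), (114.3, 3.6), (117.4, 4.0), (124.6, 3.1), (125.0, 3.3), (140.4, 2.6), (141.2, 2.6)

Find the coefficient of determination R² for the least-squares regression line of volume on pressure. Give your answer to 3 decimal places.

n = 8, Σx = 956.9, Σy = 27.7, Σxy = 3222.31, Σx² = 116797.83, Σy² = 99.71
Sxx = Σx² − (Σx)²/n = 116797.83 − 114457.20125 = 2340.62875
Sxy = Σxy − (Σx)(Σy)/n = 3222.31 − 3313.26625 = -90.95625
Syy = Σy² − (Σy)²/n = 99.71 − 95.91125 = 3.79875
R² = Sxy²/(Sxx·Syy) = (-90.95625)²/(2340.62875·3.79875) = 0.930447

0.930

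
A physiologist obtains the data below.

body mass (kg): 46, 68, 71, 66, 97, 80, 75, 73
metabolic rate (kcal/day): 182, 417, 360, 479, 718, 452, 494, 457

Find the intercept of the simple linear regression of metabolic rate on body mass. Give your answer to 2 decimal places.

n = 8, Σx = 576, Σy = 3559, Σxy = 270119, Σx² = 42900
Sxx = Σx² − (Σx)²/n = 42900 − 41472 = 1428
Sxy = Σxy − (Σx)(Σy)/n = 270119 − 256248 = 13871
b = Sxy/Sxx = 13871/1428 = 9.713585
a = ȳ − b·x̄ = 444.875 − 9.713585·72 = -254.503151

-254.50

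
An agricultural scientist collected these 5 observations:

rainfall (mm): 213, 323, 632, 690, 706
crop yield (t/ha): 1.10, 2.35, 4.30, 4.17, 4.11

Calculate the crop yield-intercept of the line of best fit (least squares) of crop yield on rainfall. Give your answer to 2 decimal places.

n = 5, Σx = 2564, Σy = 16.03, Σxy = 9489.91, Σx² = 1523658
Sxx = Σx² − (Σx)²/n = 1523658 − 1314819.2 = 208838.8
Sxy = Σxy − (Σx)(Σy)/n = 9489.91 − 8220.184 = 1269.726
b = Sxy/Sxx = 1269.726/208838.8 = 0.006080
a = ȳ − b·x̄ = 3.206 − 0.006080·512.8 = 0.088210

0.09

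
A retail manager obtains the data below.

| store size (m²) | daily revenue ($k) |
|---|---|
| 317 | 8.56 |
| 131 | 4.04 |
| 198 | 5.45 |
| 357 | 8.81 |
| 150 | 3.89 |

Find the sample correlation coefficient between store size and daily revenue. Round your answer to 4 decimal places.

n = 5, Σx = 1153, Σy = 30.75, Σxy = 8050.53, Σx² = 306803, Σy² = 212.0459
Sxx = Σx² − (Σx)²/n = 306803 − 265881.8 = 40921.2
Sxy = Σxy − (Σx)(Σy)/n = 8050.53 − 7090.95 = 959.58
Syy = Σy² − (Σy)²/n = 212.0459 − 189.1125 = 22.9334
r = Sxy/√(Sxx·Syy) = 959.58/√(938462.24808) = 959.58/968.742612 = 0.990542

0.9905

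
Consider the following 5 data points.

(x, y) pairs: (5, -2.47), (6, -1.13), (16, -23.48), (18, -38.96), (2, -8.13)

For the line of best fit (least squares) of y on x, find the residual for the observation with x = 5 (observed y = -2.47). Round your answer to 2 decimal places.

n = 5, Σx = 47, Σy = -74.17, Σxy = -1112.35, Σx² = 645
Sxx = Σx² − (Σx)²/n = 645 − 441.8 = 203.2
Sxy = Σxy − (Σx)(Σy)/n = -1112.35 − (-697.198) = -415.152
b = Sxy/Sxx = -415.152/203.2 = -2.043071
a = ȳ − b·x̄ = -14.834 − (-2.043071)·9.4 = 4.370866
ŷ(5) = 4.370866 + (-2.043071)·5 = -5.844488
residual = y − ŷ = -2.47 − (-5.844488) = 3.374488

3.37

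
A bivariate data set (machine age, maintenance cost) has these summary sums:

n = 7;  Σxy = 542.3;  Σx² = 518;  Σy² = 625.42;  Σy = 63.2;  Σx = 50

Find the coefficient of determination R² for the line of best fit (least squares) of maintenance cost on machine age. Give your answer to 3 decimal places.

Sxx = Σx² − (Σx)²/n = 518 − 357.142857 = 160.857143
Sxy = Σxy − (Σx)(Σy)/n = 542.3 − 451.428571 = 90.871429
Syy = Σy² − (Σy)²/n = 625.42 − 570.605714 = 54.814286
R² = Sxy²/(Sxx·Syy) = (90.871429)²/(160.857143·54.814286) = 0.936528

0.937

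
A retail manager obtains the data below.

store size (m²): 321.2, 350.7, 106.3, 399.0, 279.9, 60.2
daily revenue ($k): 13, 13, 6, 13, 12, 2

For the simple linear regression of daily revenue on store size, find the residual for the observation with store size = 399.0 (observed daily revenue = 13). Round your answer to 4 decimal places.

-1.6335

n = 6, Σx = 1517.3, Σy = 59, Σxy = 18038.7, Σx² = 478628.67
Sxx = Σx² − (Σx)²/n = 478628.67 − 383699.881667 = 94928.788333
Sxy = Σxy − (Σx)(Σy)/n = 18038.7 − 14920.116667 = 3118.583333
b = Sxy/Sxx = 3118.583333/94928.788333 = 0.032852
a = ȳ − b·x̄ = 9.833333 − 0.032852·252.883333 = 1.525656
ŷ(399.0) = 1.525656 + 0.032852·399 = 14.633532
residual = y − ŷ = 13 − 14.633532 = -1.633532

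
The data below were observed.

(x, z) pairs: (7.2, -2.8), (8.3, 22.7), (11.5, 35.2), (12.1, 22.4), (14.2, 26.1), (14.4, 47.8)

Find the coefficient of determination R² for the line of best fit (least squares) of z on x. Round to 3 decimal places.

n = 6, Σx = 67.7, Σy = 151.4, Σxy = 1903.03, Σx² = 808.39, Σy² = 5229.98
Sxx = Σx² − (Σx)²/n = 808.39 − 763.881667 = 44.508333
Sxy = Σxy − (Σx)(Σy)/n = 1903.03 − 1708.296667 = 194.733333
Syy = Σy² − (Σy)²/n = 5229.98 − 3820.326667 = 1409.653333
R² = Sxy²/(Sxx·Syy) = (194.733333)²/(44.508333·1409.653333) = 0.604403

0.604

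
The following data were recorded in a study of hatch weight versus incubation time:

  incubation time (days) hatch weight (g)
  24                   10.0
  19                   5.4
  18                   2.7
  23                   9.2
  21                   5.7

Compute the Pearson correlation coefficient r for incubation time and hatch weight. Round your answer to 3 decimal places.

n = 5, Σx = 105, Σy = 33, Σxy = 722.5, Σx² = 2231, Σy² = 253.58
Sxx = Σx² − (Σx)²/n = 2231 − 2205 = 26
Sxy = Σxy − (Σx)(Σy)/n = 722.5 − 693 = 29.5
Syy = Σy² − (Σy)²/n = 253.58 − 217.8 = 35.78
r = Sxy/√(Sxx·Syy) = 29.5/√(930.28) = 29.5/30.500492 = 0.967198

0.967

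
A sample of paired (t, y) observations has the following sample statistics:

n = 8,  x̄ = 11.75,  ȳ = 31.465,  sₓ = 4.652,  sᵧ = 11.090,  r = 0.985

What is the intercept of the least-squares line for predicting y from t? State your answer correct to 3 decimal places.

3.874

b = r · sᵧ/sₓ = 0.985 · 11.09/4.652 = 2.348162
a = ȳ − b·x̄ = 31.465 − 2.348162·11.75 = 3.874096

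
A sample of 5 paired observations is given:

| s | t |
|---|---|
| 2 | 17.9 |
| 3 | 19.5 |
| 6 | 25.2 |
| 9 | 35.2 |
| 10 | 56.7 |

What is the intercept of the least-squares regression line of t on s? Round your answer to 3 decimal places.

n = 5, Σx = 30, Σy = 154.5, Σxy = 1129.3, Σx² = 230
Sxx = Σx² − (Σx)²/n = 230 − 180 = 50
Sxy = Σxy − (Σx)(Σy)/n = 1129.3 − 927 = 202.3
b = Sxy/Sxx = 202.3/50 = 4.046
a = ȳ − b·x̄ = 30.9 − 4.046·6 = 6.624

6.624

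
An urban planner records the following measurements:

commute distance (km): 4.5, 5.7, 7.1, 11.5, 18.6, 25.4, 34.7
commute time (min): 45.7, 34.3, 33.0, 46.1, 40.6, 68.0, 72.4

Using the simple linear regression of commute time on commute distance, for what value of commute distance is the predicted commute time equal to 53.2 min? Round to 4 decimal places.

19.1957

n = 7, Σx = 107.5, Σy = 340.1, Σxy = 6160.25, Σx² = 2430.61
Sxx = Σx² − (Σx)²/n = 2430.61 − 1650.892857 = 779.717143
Sxy = Σxy − (Σx)(Σy)/n = 6160.25 − 5222.964286 = 937.285714
b = Sxy/Sxx = 937.285714/779.717143 = 1.202084
a = ȳ − b·x̄ = 48.585714 − 1.202084·15.357143 = 30.125134
Set a + b·x = 53.2: x = (53.2 − 30.125134) / 1.202084 = 19.195714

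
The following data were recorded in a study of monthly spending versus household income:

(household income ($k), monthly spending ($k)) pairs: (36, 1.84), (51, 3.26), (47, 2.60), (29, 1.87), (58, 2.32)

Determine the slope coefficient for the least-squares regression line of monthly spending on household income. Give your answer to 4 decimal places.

n = 5, Σx = 221, Σy = 11.89, Σxy = 543.49, Σx² = 10311
Sxx = Σx² − (Σx)²/n = 10311 − 9768.2 = 542.8
Sxy = Σxy − (Σx)(Σy)/n = 543.49 − 525.538 = 17.952
b = Sxy/Sxx = 17.952/542.8 = 0.033073

0.0331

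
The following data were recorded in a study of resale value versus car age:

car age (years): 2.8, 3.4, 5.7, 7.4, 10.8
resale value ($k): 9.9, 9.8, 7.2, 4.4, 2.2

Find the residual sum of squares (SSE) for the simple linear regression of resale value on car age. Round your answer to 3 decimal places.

1.155

n = 5, Σx = 30.1, Σy = 33.5, Σxy = 158.4, Σx² = 223.29, Σy² = 270.09
Sxx = Σx² − (Σx)²/n = 223.29 − 181.202 = 42.088
Sxy = Σxy − (Σx)(Σy)/n = 158.4 − 201.67 = -43.27
Syy = Σy² − (Σy)²/n = 270.09 − 224.45 = 45.64
b = Sxy/Sxx = -43.27/42.088 = -1.028084
SSE = Syy − b·Sxy = 45.64 − (-1.028084)·(-43.27) = 1.154805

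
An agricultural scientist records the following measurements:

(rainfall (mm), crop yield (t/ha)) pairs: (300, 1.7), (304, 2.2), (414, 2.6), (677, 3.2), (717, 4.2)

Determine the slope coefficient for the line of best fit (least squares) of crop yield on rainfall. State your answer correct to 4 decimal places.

n = 5, Σx = 2412, Σy = 13.9, Σxy = 7433, Σx² = 1326230
Sxx = Σx² − (Σx)²/n = 1326230 − 1163548.8 = 162681.2
Sxy = Σxy − (Σx)(Σy)/n = 7433 − 6705.36 = 727.64
b = Sxy/Sxx = 727.64/162681.2 = 0.004473

0.0045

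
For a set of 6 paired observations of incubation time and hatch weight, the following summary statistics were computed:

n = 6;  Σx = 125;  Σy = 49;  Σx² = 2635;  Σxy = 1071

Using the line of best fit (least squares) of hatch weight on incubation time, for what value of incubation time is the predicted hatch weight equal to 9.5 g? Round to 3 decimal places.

Sxx = Σx² − (Σx)²/n = 2635 − 2604.166667 = 30.833333
Sxy = Σxy − (Σx)(Σy)/n = 1071 − 1020.833333 = 50.166667
b = Sxy/Sxx = 50.166667/30.833333 = 1.627027
a = ȳ − b·x̄ = 8.166667 − 1.627027·20.833333 = -25.729730
Set a + b·x = 9.5: x = (9.5 − (-25.729730)) / 1.627027 = 21.652824

21.653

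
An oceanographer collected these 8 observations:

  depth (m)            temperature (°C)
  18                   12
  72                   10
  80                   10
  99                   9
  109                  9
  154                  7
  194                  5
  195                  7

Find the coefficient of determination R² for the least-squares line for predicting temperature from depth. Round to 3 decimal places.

0.933

n = 8, Σx = 921, Σy = 69, Σxy = 7021, Σx² = 132967, Σy² = 629
Sxx = Σx² − (Σx)²/n = 132967 − 106030.125 = 26936.875
Sxy = Σxy − (Σx)(Σy)/n = 7021 − 7943.625 = -922.625
Syy = Σy² − (Σy)²/n = 629 − 595.125 = 33.875
R² = Sxy²/(Sxx·Syy) = (-922.625)²/(26936.875·33.875) = 0.932876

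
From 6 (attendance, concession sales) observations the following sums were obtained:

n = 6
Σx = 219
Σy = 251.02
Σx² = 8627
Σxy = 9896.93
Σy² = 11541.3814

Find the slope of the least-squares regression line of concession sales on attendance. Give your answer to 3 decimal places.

1.160

Sxx = Σx² − (Σx)²/n = 8627 − 7993.5 = 633.5
Sxy = Σxy − (Σx)(Σy)/n = 9896.93 − 9162.23 = 734.7
b = Sxy/Sxx = 734.7/633.5 = 1.159747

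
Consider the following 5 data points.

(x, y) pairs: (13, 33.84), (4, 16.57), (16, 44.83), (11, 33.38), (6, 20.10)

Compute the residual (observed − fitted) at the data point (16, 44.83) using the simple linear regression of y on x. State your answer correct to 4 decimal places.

n = 5, Σx = 50, Σy = 148.72, Σxy = 1711.26, Σx² = 598
Sxx = Σx² − (Σx)²/n = 598 − 500 = 98
Sxy = Σxy − (Σx)(Σy)/n = 1711.26 − 1487.2 = 224.06
b = Sxy/Sxx = 224.06/98 = 2.286327
a = ȳ − b·x̄ = 29.744 − 2.286327·10 = 6.880735
ŷ(16) = 6.880735 + 2.286327·16 = 43.461959
residual = y − ŷ = 44.83 − 43.461959 = 1.368041

1.3680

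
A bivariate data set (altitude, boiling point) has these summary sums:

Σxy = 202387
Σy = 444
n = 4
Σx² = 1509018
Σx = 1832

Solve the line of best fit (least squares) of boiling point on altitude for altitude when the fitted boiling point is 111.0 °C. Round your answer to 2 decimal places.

458.00

Sxx = Σx² − (Σx)²/n = 1509018 − 839056 = 669962
Sxy = Σxy − (Σx)(Σy)/n = 202387 − 203352 = -965
b = Sxy/Sxx = -965/669962 = -0.001440
a = ȳ − b·x̄ = 111 − (-0.001440)·458 = 111.659694
Set a + b·x = 111.0: x = (111.0 − 111.659694) / (-0.001440) = 458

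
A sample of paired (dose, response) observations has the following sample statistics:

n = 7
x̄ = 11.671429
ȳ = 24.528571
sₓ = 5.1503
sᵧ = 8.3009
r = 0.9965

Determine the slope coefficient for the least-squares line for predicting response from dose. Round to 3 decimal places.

b = r · sᵧ/sₓ = 0.9965 · 8.3009/5.1503 = 1.606090

1.606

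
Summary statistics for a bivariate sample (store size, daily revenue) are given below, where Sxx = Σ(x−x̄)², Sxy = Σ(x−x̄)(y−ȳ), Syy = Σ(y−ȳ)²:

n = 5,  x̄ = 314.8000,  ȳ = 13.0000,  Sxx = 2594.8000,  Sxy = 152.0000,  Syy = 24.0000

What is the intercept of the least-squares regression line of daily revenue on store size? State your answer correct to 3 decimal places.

b = Sxy/Sxx = 152/2594.8 = 0.058579
a = ȳ − b·x̄ = 13 − 0.058579·314.8 = -5.440573

-5.441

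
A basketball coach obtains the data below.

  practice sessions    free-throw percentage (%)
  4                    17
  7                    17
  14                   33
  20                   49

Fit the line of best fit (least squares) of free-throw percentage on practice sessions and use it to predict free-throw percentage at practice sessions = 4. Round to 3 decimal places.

13.821

n = 4, Σx = 45, Σy = 116, Σxy = 1629, Σx² = 661
Sxx = Σx² − (Σx)²/n = 661 − 506.25 = 154.75
Sxy = Σxy − (Σx)(Σy)/n = 1629 − 1305 = 324
b = Sxy/Sxx = 324/154.75 = 2.093700
a = ȳ − b·x̄ = 29 − 2.093700·11.25 = 5.445880
ŷ(4) = a + b·4 = 5.445880 + 2.093700·4 = 13.820679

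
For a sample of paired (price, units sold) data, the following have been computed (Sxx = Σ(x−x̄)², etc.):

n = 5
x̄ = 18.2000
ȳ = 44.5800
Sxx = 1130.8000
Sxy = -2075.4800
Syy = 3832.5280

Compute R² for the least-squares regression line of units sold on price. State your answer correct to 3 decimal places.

0.994

R² = Sxy²/(Sxx·Syy) = (-2075.48)²/(1130.8·3832.528) = 0.993953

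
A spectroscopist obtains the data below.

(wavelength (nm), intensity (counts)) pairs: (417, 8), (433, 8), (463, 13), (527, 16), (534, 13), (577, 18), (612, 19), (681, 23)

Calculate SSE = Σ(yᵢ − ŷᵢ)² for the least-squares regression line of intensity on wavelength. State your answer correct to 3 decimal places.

12.366

n = 8, Σx = 4244, Σy = 118, Σxy = 65870, Σx² = 2309866, Σy² = 1936
Sxx = Σx² − (Σx)²/n = 2309866 − 2251442 = 58424
Sxy = Σxy − (Σx)(Σy)/n = 65870 − 62599 = 3271
Syy = Σy² − (Σy)²/n = 1936 − 1740.5 = 195.5
b = Sxy/Sxx = 3271/58424 = 0.055987
SSE = Syy − b·Sxy = 195.5 − 0.055987·3271 = 12.365655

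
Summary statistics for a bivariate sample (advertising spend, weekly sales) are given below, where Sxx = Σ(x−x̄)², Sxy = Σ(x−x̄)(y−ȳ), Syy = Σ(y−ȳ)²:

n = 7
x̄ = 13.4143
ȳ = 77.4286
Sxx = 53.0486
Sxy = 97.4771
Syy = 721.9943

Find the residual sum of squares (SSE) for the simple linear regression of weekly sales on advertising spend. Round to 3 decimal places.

b = Sxy/Sxx = 97.4771/53.0486 = 1.837506
SSE = Syy − b·Sxy = 721.9943 − 1.837506·97.4771 = 542.879582

542.880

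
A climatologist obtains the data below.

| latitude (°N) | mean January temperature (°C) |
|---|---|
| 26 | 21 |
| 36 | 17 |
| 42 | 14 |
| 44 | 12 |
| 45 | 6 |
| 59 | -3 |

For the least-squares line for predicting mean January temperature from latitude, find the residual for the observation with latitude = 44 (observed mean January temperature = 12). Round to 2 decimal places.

2.34

n = 6, Σx = 252, Σy = 67, Σxy = 2367, Σx² = 11178
Sxx = Σx² − (Σx)²/n = 11178 − 10584 = 594
Sxy = Σxy − (Σx)(Σy)/n = 2367 − 2814 = -447
b = Sxy/Sxx = -447/594 = -0.752525
a = ȳ − b·x̄ = 11.166667 − (-0.752525)·42 = 42.772727
ŷ(44) = 42.772727 + (-0.752525)·44 = 9.661616
residual = y − ŷ = 12 − 9.661616 = 2.338384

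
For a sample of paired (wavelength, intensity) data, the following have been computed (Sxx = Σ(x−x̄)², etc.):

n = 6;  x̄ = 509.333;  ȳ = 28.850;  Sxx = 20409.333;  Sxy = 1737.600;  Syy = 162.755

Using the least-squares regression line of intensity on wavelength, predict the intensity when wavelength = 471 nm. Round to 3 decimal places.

b = Sxy/Sxx = 1737.6/20409.333 = 0.085138
a = ȳ − b·x̄ = 28.85 − 0.085138·509.333 = -14.513349
ŷ(471) = a + b·471 = -14.513349 + 0.085138·471 = 25.586423

25.586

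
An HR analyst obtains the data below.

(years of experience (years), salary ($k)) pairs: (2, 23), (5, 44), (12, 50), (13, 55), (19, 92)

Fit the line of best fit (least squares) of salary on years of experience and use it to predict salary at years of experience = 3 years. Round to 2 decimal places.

27.74

n = 5, Σx = 51, Σy = 264, Σxy = 3329, Σx² = 703
Sxx = Σx² − (Σx)²/n = 703 − 520.2 = 182.8
Sxy = Σxy − (Σx)(Σy)/n = 3329 − 2692.8 = 636.2
b = Sxy/Sxx = 636.2/182.8 = 3.480306
a = ȳ − b·x̄ = 52.8 − 3.480306·10.2 = 17.300875
ŷ(3) = a + b·3 = 17.300875 + 3.480306·3 = 27.741794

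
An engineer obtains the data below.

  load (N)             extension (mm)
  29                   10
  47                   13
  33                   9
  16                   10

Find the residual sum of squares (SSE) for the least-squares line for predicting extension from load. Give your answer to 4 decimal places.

4.7642

n = 4, Σx = 125, Σy = 42, Σxy = 1358, Σx² = 4395, Σy² = 450
Sxx = Σx² − (Σx)²/n = 4395 − 3906.25 = 488.75
Sxy = Σxy − (Σx)(Σy)/n = 1358 − 1312.5 = 45.5
Syy = Σy² − (Σy)²/n = 450 − 441 = 9
b = Sxy/Sxx = 45.5/488.75 = 0.093095
SSE = Syy − b·Sxy = 9 − 0.093095·45.5 = 4.764194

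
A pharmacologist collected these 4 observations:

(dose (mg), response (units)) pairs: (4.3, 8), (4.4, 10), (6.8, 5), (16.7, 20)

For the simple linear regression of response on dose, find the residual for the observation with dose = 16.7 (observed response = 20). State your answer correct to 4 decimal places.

0.8934

n = 4, Σx = 32.2, Σy = 43, Σxy = 446.4, Σx² = 362.98
Sxx = Σx² − (Σx)²/n = 362.98 − 259.21 = 103.77
Sxy = Σxy − (Σx)(Σy)/n = 446.4 − 346.15 = 100.25
b = Sxy/Sxx = 100.25/103.77 = 0.966079
a = ȳ − b·x̄ = 10.75 − 0.966079·8.05 = 2.973065
ŷ(16.7) = 2.973065 + 0.966079·16.7 = 19.106582
residual = y − ŷ = 20 − 19.106582 = 0.893418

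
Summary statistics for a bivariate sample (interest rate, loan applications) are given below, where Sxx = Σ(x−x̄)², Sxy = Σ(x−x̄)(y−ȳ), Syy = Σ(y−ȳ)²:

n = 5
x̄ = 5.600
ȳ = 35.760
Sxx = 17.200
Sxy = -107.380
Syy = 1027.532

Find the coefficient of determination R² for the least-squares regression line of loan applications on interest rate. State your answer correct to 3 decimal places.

R² = Sxy²/(Sxx·Syy) = (-107.38)²/(17.2·1027.532) = 0.652414

0.652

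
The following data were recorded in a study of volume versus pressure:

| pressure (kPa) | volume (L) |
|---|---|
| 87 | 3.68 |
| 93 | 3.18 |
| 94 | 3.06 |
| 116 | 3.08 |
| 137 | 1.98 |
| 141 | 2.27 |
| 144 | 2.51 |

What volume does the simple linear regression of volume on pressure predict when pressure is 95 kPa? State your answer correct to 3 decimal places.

n = 7, Σx = 812, Σy = 19.76, Σxy = 2213.59, Σx² = 97896
Sxx = Σx² − (Σx)²/n = 97896 − 94192 = 3704
Sxy = Σxy − (Σx)(Σy)/n = 2213.59 − 2292.16 = -78.57
b = Sxy/Sxx = -78.57/3704 = -0.021212
a = ȳ − b·x̄ = 2.822857 − (-0.021212)·116 = 5.283473
ŷ(95) = a + b·95 = 5.283473 + (-0.021212)·95 = 3.268313

3.268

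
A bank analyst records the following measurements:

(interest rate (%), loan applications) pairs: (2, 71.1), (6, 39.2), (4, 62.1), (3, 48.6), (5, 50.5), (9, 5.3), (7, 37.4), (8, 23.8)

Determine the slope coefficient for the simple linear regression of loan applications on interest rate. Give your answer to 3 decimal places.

-7.976

n = 8, Σx = 44, Σy = 338, Σxy = 1524, Σx² = 284
Sxx = Σx² − (Σx)²/n = 284 − 242 = 42
Sxy = Σxy − (Σx)(Σy)/n = 1524 − 1859 = -335
b = Sxy/Sxx = -335/42 = -7.976190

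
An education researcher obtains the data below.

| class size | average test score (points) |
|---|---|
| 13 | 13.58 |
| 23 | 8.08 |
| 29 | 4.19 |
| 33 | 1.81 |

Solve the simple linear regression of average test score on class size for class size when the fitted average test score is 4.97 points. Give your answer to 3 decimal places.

n = 4, Σx = 98, Σy = 27.66, Σxy = 543.62, Σx² = 2628
Sxx = Σx² − (Σx)²/n = 2628 − 2401 = 227
Sxy = Σxy − (Σx)(Σy)/n = 543.62 − 677.67 = -134.05
b = Sxy/Sxx = -134.05/227 = -0.590529
a = ȳ − b·x̄ = 6.915 − (-0.590529)·24.5 = 21.382952
Set a + b·x = 4.97: x = (4.97 − 21.382952) / (-0.590529) = 27.793659

27.794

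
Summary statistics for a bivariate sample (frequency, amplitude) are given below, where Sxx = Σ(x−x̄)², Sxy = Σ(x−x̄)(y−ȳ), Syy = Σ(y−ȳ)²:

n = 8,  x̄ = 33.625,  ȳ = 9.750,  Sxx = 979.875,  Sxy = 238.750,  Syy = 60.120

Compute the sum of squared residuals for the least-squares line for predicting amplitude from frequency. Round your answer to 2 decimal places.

b = Sxy/Sxx = 238.75/979.875 = 0.243654
SSE = Syy − b·Sxy = 60.12 − 0.243654·238.75 = 1.947720

1.95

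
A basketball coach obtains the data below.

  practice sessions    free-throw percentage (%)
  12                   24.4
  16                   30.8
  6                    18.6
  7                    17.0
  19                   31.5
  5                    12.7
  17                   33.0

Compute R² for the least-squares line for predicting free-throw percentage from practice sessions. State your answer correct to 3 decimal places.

n = 7, Σx = 82, Σy = 168, Σxy = 2239.2, Σx² = 1160, Σy² = 4421.5
Sxx = Σx² − (Σx)²/n = 1160 − 960.571429 = 199.428571
Sxy = Σxy − (Σx)(Σy)/n = 2239.2 − 1968 = 271.2
Syy = Σy² − (Σy)²/n = 4421.5 − 4032 = 389.5
R² = Sxy²/(Sxx·Syy) = (271.2)²/(199.428571·389.5) = 0.946857

0.947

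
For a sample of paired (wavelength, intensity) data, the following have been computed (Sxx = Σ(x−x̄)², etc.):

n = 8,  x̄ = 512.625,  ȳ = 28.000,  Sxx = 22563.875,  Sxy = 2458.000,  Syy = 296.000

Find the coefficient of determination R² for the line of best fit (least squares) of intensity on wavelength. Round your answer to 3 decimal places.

0.905

R² = Sxy²/(Sxx·Syy) = (2458)²/(22563.875·296) = 0.904604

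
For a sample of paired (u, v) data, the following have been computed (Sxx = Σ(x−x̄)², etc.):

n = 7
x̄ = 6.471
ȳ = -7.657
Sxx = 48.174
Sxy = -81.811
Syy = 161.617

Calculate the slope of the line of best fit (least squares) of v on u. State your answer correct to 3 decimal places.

-1.698

b = Sxy/Sxx = -81.811/48.174 = -1.698240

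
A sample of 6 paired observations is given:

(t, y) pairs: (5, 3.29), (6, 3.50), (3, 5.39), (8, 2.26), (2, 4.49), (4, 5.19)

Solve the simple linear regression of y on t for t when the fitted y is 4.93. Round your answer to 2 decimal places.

n = 6, Σx = 28, Σy = 24.12, Σxy = 101.44, Σx² = 154
Sxx = Σx² − (Σx)²/n = 154 − 130.666667 = 23.333333
Sxy = Σxy − (Σx)(Σy)/n = 101.44 − 112.56 = -11.12
b = Sxy/Sxx = -11.12/23.333333 = -0.476571
a = ȳ − b·x̄ = 4.02 − (-0.476571)·4.666667 = 6.244
Set a + b·x = 4.93: x = (4.93 − 6.244) / (-0.476571) = 2.757194

2.76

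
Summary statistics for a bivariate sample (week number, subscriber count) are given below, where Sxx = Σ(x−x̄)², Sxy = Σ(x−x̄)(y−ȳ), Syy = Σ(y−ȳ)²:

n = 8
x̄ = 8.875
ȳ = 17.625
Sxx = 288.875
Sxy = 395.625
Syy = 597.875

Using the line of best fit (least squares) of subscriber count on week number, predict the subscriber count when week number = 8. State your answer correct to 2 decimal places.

b = Sxy/Sxx = 395.625/288.875 = 1.369537
a = ȳ − b·x̄ = 17.625 − 1.369537·8.875 = 5.470359
ŷ(8) = a + b·8 = 5.470359 + 1.369537·8 = 16.426655

16.43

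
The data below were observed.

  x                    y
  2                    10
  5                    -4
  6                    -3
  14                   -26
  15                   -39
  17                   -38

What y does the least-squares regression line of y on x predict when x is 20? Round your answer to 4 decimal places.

n = 6, Σx = 59, Σy = -100, Σxy = -1613, Σx² = 775
Sxx = Σx² − (Σx)²/n = 775 − 580.166667 = 194.833333
Sxy = Σxy − (Σx)(Σy)/n = -1613 − (-983.333333) = -629.666667
b = Sxy/Sxx = -629.666667/194.833333 = -3.231822
a = ȳ − b·x̄ = -16.666667 − (-3.231822)·9.833333 = 15.112917
ŷ(20) = a + b·20 = 15.112917 + (-3.231822)·20 = -49.523524

-49.5235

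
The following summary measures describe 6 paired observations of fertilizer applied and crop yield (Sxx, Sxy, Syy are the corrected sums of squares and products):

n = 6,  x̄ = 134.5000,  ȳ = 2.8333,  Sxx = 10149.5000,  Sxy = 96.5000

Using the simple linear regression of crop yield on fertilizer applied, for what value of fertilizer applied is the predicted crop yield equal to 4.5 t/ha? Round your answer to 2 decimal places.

b = Sxy/Sxx = 96.5/10149.5 = 0.009508
a = ȳ − b·x̄ = 2.8333 − 0.009508·134.5 = 1.554493
Set a + b·x = 4.5: x = (4.5 − 1.554493) / 0.009508 = 309.797116

309.80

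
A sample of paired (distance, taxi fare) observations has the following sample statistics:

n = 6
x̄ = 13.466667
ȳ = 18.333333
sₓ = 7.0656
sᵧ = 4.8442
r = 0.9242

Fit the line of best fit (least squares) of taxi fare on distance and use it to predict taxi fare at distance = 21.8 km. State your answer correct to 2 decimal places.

b = r · sᵧ/sₓ = 0.9242 · 4.8442/7.0656 = 0.633635
a = ȳ − b·x̄ = 18.333333 − 0.633635·13.466667 = 9.800385
ŷ(21.8) = a + b·21.8 = 9.800385 + 0.633635·21.8 = 23.613622

23.61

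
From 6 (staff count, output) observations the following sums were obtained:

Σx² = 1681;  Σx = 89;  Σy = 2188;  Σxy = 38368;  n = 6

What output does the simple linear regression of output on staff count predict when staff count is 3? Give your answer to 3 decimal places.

Sxx = Σx² − (Σx)²/n = 1681 − 1320.166667 = 360.833333
Sxy = Σxy − (Σx)(Σy)/n = 38368 − 32455.333333 = 5912.666667
b = Sxy/Sxx = 5912.666667/360.833333 = 16.386143
a = ȳ − b·x̄ = 364.666667 − 16.386143·14.833333 = 121.605543
ŷ(3) = a + b·3 = 121.605543 + 16.386143·3 = 170.763972

170.764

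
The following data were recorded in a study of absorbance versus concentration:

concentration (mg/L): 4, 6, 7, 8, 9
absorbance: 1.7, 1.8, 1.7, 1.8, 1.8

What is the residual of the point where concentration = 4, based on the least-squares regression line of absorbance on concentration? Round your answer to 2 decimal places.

-0.01

n = 5, Σx = 34, Σy = 8.8, Σxy = 60.1, Σx² = 246
Sxx = Σx² − (Σx)²/n = 246 − 231.2 = 14.8
Sxy = Σxy − (Σx)(Σy)/n = 60.1 − 59.84 = 0.26
b = Sxy/Sxx = 0.26/14.8 = 0.017568
a = ȳ − b·x̄ = 1.76 − 0.017568·6.8 = 1.640541
ŷ(4) = 1.640541 + 0.017568·4 = 1.710811
residual = y − ŷ = 1.7 − 1.710811 = -0.010811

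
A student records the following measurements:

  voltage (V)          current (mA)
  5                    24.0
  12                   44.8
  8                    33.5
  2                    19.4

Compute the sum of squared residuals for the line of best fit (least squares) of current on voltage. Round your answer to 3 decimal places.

n = 4, Σx = 27, Σy = 121.7, Σxy = 964.4, Σx² = 237, Σy² = 4081.65
Sxx = Σx² − (Σx)²/n = 237 − 182.25 = 54.75
Sxy = Σxy − (Σx)(Σy)/n = 964.4 − 821.475 = 142.925
Syy = Σy² − (Σy)²/n = 4081.65 − 3702.7225 = 378.9275
b = Sxy/Sxx = 142.925/54.75 = 2.610502
SSE = Syy − b·Sxy = 378.9275 − 2.610502·142.925 = 5.821461

5.821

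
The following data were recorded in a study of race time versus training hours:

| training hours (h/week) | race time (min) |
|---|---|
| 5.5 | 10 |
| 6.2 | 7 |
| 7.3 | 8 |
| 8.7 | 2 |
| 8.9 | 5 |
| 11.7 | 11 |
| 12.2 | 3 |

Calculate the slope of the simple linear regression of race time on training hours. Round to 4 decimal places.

n = 7, Σx = 60.5, Σy = 46, Σxy = 384, Σx² = 562.61
Sxx = Σx² − (Σx)²/n = 562.61 − 522.892857 = 39.717143
Sxy = Σxy − (Σx)(Σy)/n = 384 − 397.571429 = -13.571429
b = Sxy/Sxx = -13.571429/39.717143 = -0.341702

-0.3417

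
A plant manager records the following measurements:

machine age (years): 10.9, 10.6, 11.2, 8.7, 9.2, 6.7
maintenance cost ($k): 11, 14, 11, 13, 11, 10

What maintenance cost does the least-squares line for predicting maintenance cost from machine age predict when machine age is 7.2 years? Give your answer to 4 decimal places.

n = 6, Σx = 57.3, Σy = 70, Σxy = 672.8, Σx² = 561.83
Sxx = Σx² − (Σx)²/n = 561.83 − 547.215 = 14.615
Sxy = Σxy − (Σx)(Σy)/n = 672.8 − 668.5 = 4.3
b = Sxy/Sxx = 4.3/14.615 = 0.294218
a = ȳ − b·x̄ = 11.666667 − 0.294218·9.55 = 8.856882
ŷ(7.2) = a + b·7.2 = 8.856882 + 0.294218·7.2 = 10.975254

10.9753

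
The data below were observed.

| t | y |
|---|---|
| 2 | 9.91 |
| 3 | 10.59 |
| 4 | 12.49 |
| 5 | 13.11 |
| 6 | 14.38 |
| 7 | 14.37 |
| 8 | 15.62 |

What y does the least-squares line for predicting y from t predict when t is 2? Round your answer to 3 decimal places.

n = 7, Σx = 35, Σy = 90.47, Σxy = 478.93, Σx² = 203
Sxx = Σx² − (Σx)²/n = 203 − 175 = 28
Sxy = Σxy − (Σx)(Σy)/n = 478.93 − 452.35 = 26.58
b = Sxy/Sxx = 26.58/28 = 0.949286
a = ȳ − b·x̄ = 12.924286 − 0.949286·5 = 8.177857
ŷ(2) = a + b·2 = 8.177857 + 0.949286·2 = 10.076429

10.076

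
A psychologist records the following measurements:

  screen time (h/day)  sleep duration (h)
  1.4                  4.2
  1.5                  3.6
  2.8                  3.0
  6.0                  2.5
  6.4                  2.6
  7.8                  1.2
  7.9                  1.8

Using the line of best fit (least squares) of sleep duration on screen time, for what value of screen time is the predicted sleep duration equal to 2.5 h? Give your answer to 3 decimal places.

5.428

n = 7, Σx = 33.8, Σy = 18.9, Σxy = 74.9, Σx² = 212.26
Sxx = Σx² − (Σx)²/n = 212.26 − 163.205714 = 49.054286
Sxy = Σxy − (Σx)(Σy)/n = 74.9 − 91.26 = -16.36
b = Sxy/Sxx = -16.36/49.054286 = -0.333508
a = ȳ − b·x̄ = 2.7 − (-0.333508)·4.828571 = 4.310368
Set a + b·x = 2.5: x = (2.5 − 4.310368) / (-0.333508) = 5.428257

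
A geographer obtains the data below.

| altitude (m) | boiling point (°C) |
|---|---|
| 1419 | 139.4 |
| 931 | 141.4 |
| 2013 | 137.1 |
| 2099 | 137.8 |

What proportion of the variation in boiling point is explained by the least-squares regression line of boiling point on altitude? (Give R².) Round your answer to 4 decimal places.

n = 4, Σx = 6462, Σy = 555.7, Σxy = 894676.5, Σx² = 11338292, Σy² = 77211.57
Sxx = Σx² − (Σx)²/n = 11338292 − 10439361 = 898931
Sxy = Σxy − (Σx)(Σy)/n = 894676.5 − 897733.35 = -3056.85
Syy = Σy² − (Σy)²/n = 77211.57 − 77200.6225 = 10.9475
R² = Sxy²/(Sxx·Syy) = (-3056.85)²/(898931·10.9475) = 0.949526

0.9495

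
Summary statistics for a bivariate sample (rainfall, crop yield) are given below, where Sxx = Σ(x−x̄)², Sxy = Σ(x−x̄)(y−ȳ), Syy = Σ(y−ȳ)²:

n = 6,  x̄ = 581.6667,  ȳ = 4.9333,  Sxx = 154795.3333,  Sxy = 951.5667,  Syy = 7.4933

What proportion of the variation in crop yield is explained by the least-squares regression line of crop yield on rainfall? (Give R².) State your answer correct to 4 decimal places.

0.7806

R² = Sxy²/(Sxx·Syy) = (951.5667)²/(154795.3333·7.4933) = 0.780634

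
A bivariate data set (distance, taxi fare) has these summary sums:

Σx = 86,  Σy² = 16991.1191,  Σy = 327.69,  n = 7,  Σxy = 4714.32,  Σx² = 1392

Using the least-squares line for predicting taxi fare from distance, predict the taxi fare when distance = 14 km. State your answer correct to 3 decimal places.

Sxx = Σx² − (Σx)²/n = 1392 − 1056.571429 = 335.428571
Sxy = Σxy − (Σx)(Σy)/n = 4714.32 − 4025.905714 = 688.414286
b = Sxy/Sxx = 688.414286/335.428571 = 2.052342
a = ȳ − b·x̄ = 46.812857 − 2.052342·12.285714 = 21.598365
ŷ(14) = a + b·14 = 21.598365 + 2.052342·14 = 50.331158

50.331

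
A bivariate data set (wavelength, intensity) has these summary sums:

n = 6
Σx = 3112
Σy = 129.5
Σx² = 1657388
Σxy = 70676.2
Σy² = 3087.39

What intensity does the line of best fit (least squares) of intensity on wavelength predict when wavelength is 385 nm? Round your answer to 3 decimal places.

Sxx = Σx² − (Σx)²/n = 1657388 − 1614090.666667 = 43297.333333
Sxy = Σxy − (Σx)(Σy)/n = 70676.2 − 67167.333333 = 3508.866667
b = Sxy/Sxx = 3508.866667/43297.333333 = 0.081041
a = ȳ − b·x̄ = 21.583333 − 0.081041·518.666667 = -20.450022
ŷ(385) = a + b·385 = -20.450022 + 0.081041·385 = 10.750830

10.751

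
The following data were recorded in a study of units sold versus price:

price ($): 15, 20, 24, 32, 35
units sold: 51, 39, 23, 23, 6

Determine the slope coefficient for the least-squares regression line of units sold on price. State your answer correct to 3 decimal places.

-1.948

n = 5, Σx = 126, Σy = 142, Σxy = 3043, Σx² = 3450
Sxx = Σx² − (Σx)²/n = 3450 − 3175.2 = 274.8
Sxy = Σxy − (Σx)(Σy)/n = 3043 − 3578.4 = -535.4
b = Sxy/Sxx = -535.4/274.8 = -1.948326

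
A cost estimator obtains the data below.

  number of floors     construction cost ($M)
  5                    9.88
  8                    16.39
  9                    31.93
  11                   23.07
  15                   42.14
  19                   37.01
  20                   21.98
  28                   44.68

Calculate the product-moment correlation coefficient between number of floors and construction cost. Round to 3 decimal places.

n = 8, Σx = 115, Σy = 227.08, Σxy = 3747.59, Σx² = 2061, Σy² = 7542.9388
Sxx = Σx² − (Σx)²/n = 2061 − 1653.125 = 407.875
Sxy = Σxy − (Σx)(Σy)/n = 3747.59 − 3264.275 = 483.315
Syy = Σy² − (Σy)²/n = 7542.9388 − 6445.6658 = 1097.273
r = Sxy/√(Sxx·Syy) = 483.315/√(447550.224875) = 483.315/668.991947 = 0.722453

0.722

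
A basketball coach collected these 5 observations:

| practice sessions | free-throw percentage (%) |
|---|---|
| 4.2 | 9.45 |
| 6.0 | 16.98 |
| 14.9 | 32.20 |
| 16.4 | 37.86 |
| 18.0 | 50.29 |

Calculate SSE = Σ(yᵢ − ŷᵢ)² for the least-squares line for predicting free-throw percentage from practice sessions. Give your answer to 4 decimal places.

n = 5, Σx = 59.5, Σy = 146.78, Σxy = 2147.474, Σx² = 868.61, Σy² = 5376.9266
Sxx = Σx² − (Σx)²/n = 868.61 − 708.05 = 160.56
Sxy = Σxy − (Σx)(Σy)/n = 2147.474 − 1746.682 = 400.792
Syy = Σy² − (Σy)²/n = 5376.9266 − 4308.87368 = 1068.05292
b = Sxy/Sxx = 400.792/160.56 = 2.496213
SSE = Syy − b·Sxy = 1068.05292 − 2.496213·400.792 = 67.590618

67.5906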